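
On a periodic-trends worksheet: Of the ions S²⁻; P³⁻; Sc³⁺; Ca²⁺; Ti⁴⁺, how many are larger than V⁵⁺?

Isoelectronic series (18 e⁻ each). Size is set by nuclear charge: more protons means a smaller ion. V⁵⁺ (Z=23), Ti⁴⁺ (Z=22), Sc³⁺ (Z=21), Ca²⁺ (Z=20), S²⁻ (Z=16), P³⁻ (Z=15).
Relative to V⁵⁺, the ions that are larger are Ti⁴⁺, Sc³⁺, Ca²⁺, S²⁻, P³⁻. So 5 are larger.

5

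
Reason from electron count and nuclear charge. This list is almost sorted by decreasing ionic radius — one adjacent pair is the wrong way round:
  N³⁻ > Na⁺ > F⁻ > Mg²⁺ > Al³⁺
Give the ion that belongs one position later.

Scanning neighbour by neighbour, only Na⁺/F⁻ violates a trend: they are isoelectronic (10 e⁻) and Na has more protons than F (11 vs 9), making Na⁺ smaller. That makes Na⁺ the one sitting a position early relative to where it belongs.

Na⁺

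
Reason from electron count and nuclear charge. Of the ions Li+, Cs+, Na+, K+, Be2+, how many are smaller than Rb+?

Work out protons and electrons: Be2+ (Z=4, 2 e⁻), Li+ (Z=3, 2 e⁻), Na+ (Z=11, 10 e⁻), K+ (Z=19, 18 e⁻), Rb+ (Z=37, 36 e⁻), Cs+ (Z=55, 54 e⁻). Be2+ < Li+ (both 2 e⁻, Z=4>3); Li+ < Na+ (same group, 1 shell fewer); Na+ < K+ (same group, 1 shell fewer); K+ < Rb+ (same group, 1 shell fewer); Rb+ < Cs+ (same group, 1 shell fewer).
Placing each against Rb+: smaller — Be2+, Li+, Na+, K+; larger — Cs+. That's 4.

4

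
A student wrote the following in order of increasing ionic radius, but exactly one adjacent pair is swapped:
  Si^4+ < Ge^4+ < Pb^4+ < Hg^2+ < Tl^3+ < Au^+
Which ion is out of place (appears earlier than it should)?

The pair Hg^2+, Tl^3+ is the wrong way round — Tl^3+ and Hg^2+ share 78 electrons; the higher nuclear charge on Tl (Z=81) contracts it more, so Tl^3+ < Hg^2+. All other adjacent pairs agree with periodic trends, so Hg^2+ is the misplaced ion.

Hg^2+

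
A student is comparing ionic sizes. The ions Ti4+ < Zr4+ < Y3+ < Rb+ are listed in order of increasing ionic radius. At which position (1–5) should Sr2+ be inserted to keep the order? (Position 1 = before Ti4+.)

Tabulating Z and e⁻: Ti4+ (Z=22, 18 e⁻), Zr4+ (Z=40, 36 e⁻), Y3+ (Z=39, 36 e⁻), Sr2+ (Z=38, 36 e⁻), Rb+ (Z=37, 36 e⁻). Ti4+ < Zr4+ (same group, period 4 vs 5); Zr4+ < Y3+ (isoelectronic, higher Z=40 is smaller); Y3+ < Sr2+ (isoelectronic, higher Z=39 is smaller); Sr2+ < Rb+ (isoelectronic, higher Z=38 is smaller).
With Sr2+ included the full order is Ti4+ < Zr4+ < Y3+ < Sr2+ < Rb+, so it takes position 4.

4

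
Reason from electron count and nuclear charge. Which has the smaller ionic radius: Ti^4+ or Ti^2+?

Same element, different charge: the more highly charged cation has fewer electrons and a greater effective nuclear charge per electron, making Ti^4+ the smallest.

Ti^4+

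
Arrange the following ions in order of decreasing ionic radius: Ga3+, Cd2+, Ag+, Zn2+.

Tabulating Z and e⁻: Ga3+ has 28 e⁻ (Z=31), Zn2+ has 28 e⁻ (Z=30), Cd2+ has 46 e⁻ (Z=48), Ag+ has 46 e⁻ (Z=47). Ga3+ < Zn2+ (isoelectronic, higher Z=31 is smaller); Zn2+ < Cd2+ (same group, 1 shell fewer); Cd2+ < Ag+ (both 46 e⁻, Z=48>47).

Ag+ > Cd2+ > Zn2+ > Ga3+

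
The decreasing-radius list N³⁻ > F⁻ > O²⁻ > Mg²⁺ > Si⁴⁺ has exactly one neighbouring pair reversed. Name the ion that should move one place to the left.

Scanning neighbour by neighbour, only F⁻/O²⁻ violates a trend: F⁻ and O²⁻ share 10 electrons; the higher nuclear charge on F (Z=9) contracts it more, so F⁻ < O²⁻. That makes O²⁻ the one sitting a position late relative to where it belongs.

O²⁻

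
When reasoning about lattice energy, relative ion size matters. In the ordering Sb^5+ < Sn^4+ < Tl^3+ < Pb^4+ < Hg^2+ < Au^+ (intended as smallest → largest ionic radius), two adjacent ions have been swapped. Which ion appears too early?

Tl^3+

Check each adjacent pair. Tl^3+ and Pb^4+ are reversed: Pb^4+ and Tl^3+ share 78 electrons; the higher nuclear charge on Pb (Z=82) contracts it more, so Pb^4+ < Tl^3+. No other neighbouring pair contradicts the periodic trends, so Tl^3+ is the ion listed too early.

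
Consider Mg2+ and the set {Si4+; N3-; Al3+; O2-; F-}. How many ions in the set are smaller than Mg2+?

2

These species are isoelectronic with 10 electrons. The only difference is the number of protons: Si4+ (Z=14), Al3+ (Z=13), Mg2+ (Z=12), F- (Z=9), O2- (Z=8), N3- (Z=7). The strongest nuclear pull (Si4+) gives the smallest ion.
Ordering all of them (including Mg2+) by radius gives Si4+ < Al3+ < Mg2+ < F- < O2- < N3-. That's 2.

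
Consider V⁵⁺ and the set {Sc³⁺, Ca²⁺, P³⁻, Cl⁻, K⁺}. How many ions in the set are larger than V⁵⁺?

Isoelectronic series (18 e⁻ each). Size is set by nuclear charge: more protons means a smaller ion. V⁵⁺ (Z=23), Sc³⁺ (Z=21), Ca²⁺ (Z=20), K⁺ (Z=19), Cl⁻ (Z=17), P³⁻ (Z=15).
Placing each against V⁵⁺: smaller — none; larger — Sc³⁺, Ca²⁺, K⁺, Cl⁻, P³⁻. That's 5.

5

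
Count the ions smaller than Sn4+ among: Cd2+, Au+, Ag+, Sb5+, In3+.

Sb5+ has 46 e⁻ (Z=51), Sn4+ has 46 e⁻ (Z=50), In3+ has 46 e⁻ (Z=49), Cd2+ has 46 e⁻ (Z=48), Ag+ has 46 e⁻ (Z=47), Au+ has 78 e⁻ (Z=79). Sb5+ < Sn4+ (both 46 e⁻, Z=51>50); Sn4+ < In3+ (both 46 e⁻, Z=50>49); In3+ < Cd2+ (isoelectronic, higher Z=49 is smaller); Cd2+ < Ag+ (isoelectronic, higher Z=48 is smaller); Ag+ < Au+ (same group, 1 shell fewer).
Relative to Sn4+, the ions that are smaller are Sb5+. That's 1.

1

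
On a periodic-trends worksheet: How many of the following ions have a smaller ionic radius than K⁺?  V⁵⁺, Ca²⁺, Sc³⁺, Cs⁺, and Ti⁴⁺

4

Tabulating Z and e⁻: V⁵⁺: 18 e⁻, Z=23, Ti⁴⁺: 18 e⁻, Z=22, Sc³⁺: 18 e⁻, Z=21, Ca²⁺: 18 e⁻, Z=20, K⁺: 18 e⁻, Z=19, Cs⁺: 54 e⁻, Z=55. V⁵⁺ < Ti⁴⁺ (isoelectronic, higher Z=23 is smaller); Ti⁴⁺ < Sc³⁺ (isoelectronic, higher Z=22 is smaller); Sc³⁺ < Ca²⁺ (both 18 e⁻, Z=21>20); Ca²⁺ < K⁺ (both 18 e⁻, Z=20>19); K⁺ < Cs⁺ (same group, 2 shells fewer).
Overall: V⁵⁺ < Ti⁴⁺ < Sc³⁺ < Ca²⁺ < K⁺ < Cs⁺. K⁺ has 4 below it and 1 above. Count: 4.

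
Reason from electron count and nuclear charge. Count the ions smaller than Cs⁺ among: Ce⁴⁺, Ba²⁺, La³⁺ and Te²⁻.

Each ion has 54 electrons. The ranking follows nuclear charge in reverse — greater Z gives a smaller radius. Ce⁴⁺ (Z=58), La³⁺ (Z=57), Ba²⁺ (Z=56), Cs⁺ (Z=55), Te²⁻ (Z=52).
Overall: Ce⁴⁺ < La³⁺ < Ba²⁺ < Cs⁺ < Te²⁻. Cs⁺ has 3 below it and 1 above. So 3 are smaller.

3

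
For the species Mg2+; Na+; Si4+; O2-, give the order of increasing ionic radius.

Si4+ < Mg2+ < Na+ < O2-

Each ion has 10 electrons. The ranking follows nuclear charge in reverse — greater Z gives a smaller radius. Si4+ (Z=14), Mg2+ (Z=12), Na+ (Z=11), O2- (Z=8).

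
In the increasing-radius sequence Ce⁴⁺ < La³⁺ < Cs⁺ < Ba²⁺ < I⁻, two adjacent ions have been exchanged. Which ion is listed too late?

Ba²⁺

Compare adjacent ions: Ba²⁺ and Cs⁺ share 54 electrons; the higher nuclear charge on Ba (Z=56) contracts it more, so Ba²⁺ < Cs⁺ — yet in this increasing list Cs⁺ sits before Ba²⁺. Nothing else is reversed, so Ba²⁺ should move one place to the left.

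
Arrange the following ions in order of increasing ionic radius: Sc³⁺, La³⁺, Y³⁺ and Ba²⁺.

Electron counts and nuclear charges: Sc³⁺: 18 e⁻, Z=21, Y³⁺: 36 e⁻, Z=39, La³⁺: 54 e⁻, Z=57, Ba²⁺: 54 e⁻, Z=56. Sc³⁺ < Y³⁺ (same group, 1 shell fewer); Y³⁺ < La³⁺ (same group, period 5 vs 6); La³⁺ < Ba²⁺ (isoelectronic, higher Z=57 is smaller).

Sc³⁺ < Y³⁺ < La³⁺ < Ba²⁺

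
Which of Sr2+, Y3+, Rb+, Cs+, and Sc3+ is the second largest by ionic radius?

Rb+

Electron counts and nuclear charges: Sc3+ (Z=21, 18 e⁻), Y3+ (Z=39, 36 e⁻), Sr2+ (Z=38, 36 e⁻), Rb+ (Z=37, 36 e⁻), Cs+ (Z=55, 54 e⁻). Sc3+ < Y3+ (same group, period 4 vs 5); Y3+ < Sr2+ (isoelectronic, higher Z=39 is smaller); Sr2+ < Rb+ (isoelectronic, higher Z=38 is smaller); Rb+ < Cs+ (same group, period 5 vs 6).
So the order is Sc3+ < Y3+ < Sr2+ < Rb+ < Cs+; the 2nd-largest ion is Rb+.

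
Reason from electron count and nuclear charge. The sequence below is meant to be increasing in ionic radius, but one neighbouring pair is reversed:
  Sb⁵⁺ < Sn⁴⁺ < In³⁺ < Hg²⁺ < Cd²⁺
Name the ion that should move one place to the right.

The pair Hg²⁺, Cd²⁺ is the wrong way round — both in group 12 with the same charge; Cd²⁺ (period 5) has the smaller radius. All other adjacent pairs agree with periodic trends, so Hg²⁺ is the misplaced ion.

Hg²⁺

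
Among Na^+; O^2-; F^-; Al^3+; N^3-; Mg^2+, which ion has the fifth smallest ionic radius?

All of these have 10 electrons (isoelectronic). With the same electron cloud, the ion with the most protons pulls it in tightest. Nuclear charges: Al^3+ (Z=13), Mg^2+ (Z=12), Na^+ (Z=11), F^- (Z=9), O^2- (Z=8), N^3- (Z=7). Highest Z is smallest.
Full ascending order: Al^3+ < Mg^2+ < Na^+ < F^- < O^2- < N^3-. Counting from the smallest, position 5 is O^2-.

O^2-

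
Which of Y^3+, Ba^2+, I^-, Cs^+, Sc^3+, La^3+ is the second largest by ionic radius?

Cs^+

Work out protons and electrons: Sc^3+ (Z=21, 18 e⁻), Y^3+ (Z=39, 36 e⁻), La^3+ (Z=57, 54 e⁻), Ba^2+ (Z=56, 54 e⁻), Cs^+ (Z=55, 54 e⁻), I^- (Z=53, 54 e⁻). Sc^3+ < Y^3+ (same group, period 4 vs 5); Y^3+ < La^3+ (same group, period 5 vs 6); La^3+ < Ba^2+ (isoelectronic, higher Z=57 is smaller); Ba^2+ < Cs^+ (both 54 e⁻, Z=56>55); Cs^+ < I^- (both 54 e⁻, Z=55>53).
Ordering: Sc^3+ < Y^3+ < La^3+ < Ba^2+ < Cs^+ < I^-. The second largest is Cs^+.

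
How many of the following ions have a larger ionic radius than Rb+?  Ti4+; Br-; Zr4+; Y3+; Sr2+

Work out protons and electrons: Ti4+ has 18 e⁻ (Z=22), Zr4+ has 36 e⁻ (Z=40), Y3+ has 36 e⁻ (Z=39), Sr2+ has 36 e⁻ (Z=38), Rb+ has 36 e⁻ (Z=37), Br- has 36 e⁻ (Z=35). Ti4+ < Zr4+ (same group, 1 shell fewer); Zr4+ < Y3+ (both 36 e⁻, Z=40>39); Y3+ < Sr2+ (both 36 e⁻, Z=39>38); Sr2+ < Rb+ (both 36 e⁻, Z=38>37); Rb+ < Br- (isoelectronic, higher Z=37 is smaller).
Overall: Ti4+ < Zr4+ < Y3+ < Sr2+ < Rb+ < Br-. Rb+ has 4 below it and 1 above. That's 1.

1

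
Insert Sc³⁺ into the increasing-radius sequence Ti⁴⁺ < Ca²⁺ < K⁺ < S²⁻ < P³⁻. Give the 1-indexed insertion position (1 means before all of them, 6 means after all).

Each ion has 18 electrons. The ranking follows nuclear charge in reverse — greater Z gives a smaller radius. Ti⁴⁺ (Z=22), Sc³⁺ (Z=21), Ca²⁺ (Z=20), K⁺ (Z=19), S²⁻ (Z=16), P³⁻ (Z=15).
With Sc³⁺ included the full order is Ti⁴⁺ < Sc³⁺ < Ca²⁺ < K⁺ < S²⁻ < P³⁻, so it takes position 2.

2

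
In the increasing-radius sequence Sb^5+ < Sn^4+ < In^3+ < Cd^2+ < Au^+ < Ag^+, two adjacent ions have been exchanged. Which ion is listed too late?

The pair Au^+, Ag^+ is the wrong way round — both in group 11 with the same charge; Ag^+ (period 5) has the smaller radius. All other adjacent pairs agree with periodic trends, so Ag^+ is the misplaced ion.

Ag^+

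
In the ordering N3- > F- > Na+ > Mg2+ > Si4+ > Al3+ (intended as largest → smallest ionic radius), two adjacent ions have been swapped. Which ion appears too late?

Compare adjacent ions: both have 10 electrons but Z(Si)=14 > Z(Al)=13, so Si4+ should be the smaller of the two — yet in this decreasing list Si4+ sits before Al3+. Nothing else is reversed, so Al3+ should move one place to the left.

Al3+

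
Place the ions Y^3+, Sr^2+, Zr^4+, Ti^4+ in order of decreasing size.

Work out protons and electrons: Ti^4+ (Z=22, 18 e⁻), Zr^4+ (Z=40, 36 e⁻), Y^3+ (Z=39, 36 e⁻), Sr^2+ (Z=38, 36 e⁻). Ti^4+ < Zr^4+ (same group, 1 shell fewer); Zr^4+ < Y^3+ (isoelectronic, higher Z=40 is smaller); Y^3+ < Sr^2+ (isoelectronic, higher Z=39 is smaller).

Sr^2+ > Y^3+ > Zr^4+ > Ti^4+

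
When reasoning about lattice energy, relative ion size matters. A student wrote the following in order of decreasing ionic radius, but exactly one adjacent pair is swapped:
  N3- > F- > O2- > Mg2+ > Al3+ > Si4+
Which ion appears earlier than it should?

F-

The pair F-, O2- is the wrong way round — both have 10 electrons but Z(F)=9 > Z(O)=8, so F- should be the smaller of the two. All other adjacent pairs agree with periodic trends, so F- is the misplaced ion.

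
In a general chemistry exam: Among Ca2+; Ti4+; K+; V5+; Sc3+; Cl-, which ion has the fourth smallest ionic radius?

Ca2+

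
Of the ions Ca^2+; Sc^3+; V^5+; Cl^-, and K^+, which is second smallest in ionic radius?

Sc^3+

All of these have 18 electrons (isoelectronic). With the same electron cloud, the ion with the most protons pulls it in tightest. Nuclear charges: V^5+ (Z=23), Sc^3+ (Z=21), Ca^2+ (Z=20), K^+ (Z=19), Cl^- (Z=17). Highest Z is smallest.
Ordering: V^5+ < Sc^3+ < Ca^2+ < K^+ < Cl^-. The second smallest is Sc^3+.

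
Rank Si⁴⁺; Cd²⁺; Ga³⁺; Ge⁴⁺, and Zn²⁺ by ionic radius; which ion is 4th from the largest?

Ge⁴⁺

Tabulating Z and e⁻: Si⁴⁺ (Z=14, 10 e⁻), Ge⁴⁺ (Z=32, 28 e⁻), Ga³⁺ (Z=31, 28 e⁻), Zn²⁺ (Z=30, 28 e⁻), Cd²⁺ (Z=48, 46 e⁻). Si⁴⁺ < Ge⁴⁺ (same group, period 3 vs 4); Ge⁴⁺ < Ga³⁺ (both 28 e⁻, Z=32>31); Ga³⁺ < Zn²⁺ (both 28 e⁻, Z=31>30); Zn²⁺ < Cd²⁺ (same group, 1 shell fewer).
Full ascending order: Si⁴⁺ < Ge⁴⁺ < Ga³⁺ < Zn²⁺ < Cd²⁺. Counting from the largest, position 4 is Ge⁴⁺.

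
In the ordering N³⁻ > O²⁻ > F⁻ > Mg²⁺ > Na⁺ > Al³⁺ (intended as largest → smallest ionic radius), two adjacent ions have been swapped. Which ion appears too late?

Na⁺

The pair Mg²⁺, Na⁺ is the wrong way round — Mg²⁺ and Na⁺ share 10 electrons; the higher nuclear charge on Mg (Z=12) contracts it more, so Mg²⁺ < Na⁺. All other adjacent pairs agree with periodic trends, so Na⁺ is the misplaced ion.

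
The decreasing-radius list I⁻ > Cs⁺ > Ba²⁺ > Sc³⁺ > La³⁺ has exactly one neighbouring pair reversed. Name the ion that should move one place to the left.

La³⁺

The pair Sc³⁺, La³⁺ is the wrong way round — both in group 3 with the same charge; Sc³⁺ (period 4) has the smaller radius. All other adjacent pairs agree with periodic trends, so La³⁺ is the misplaced ion.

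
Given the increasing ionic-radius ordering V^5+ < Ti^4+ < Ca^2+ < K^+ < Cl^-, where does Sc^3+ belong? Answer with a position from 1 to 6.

Each ion has 18 electrons. The ranking follows nuclear charge in reverse — greater Z gives a smaller radius. V^5+ (Z=23), Ti^4+ (Z=22), Sc^3+ (Z=21), Ca^2+ (Z=20), K^+ (Z=19), Cl^- (Z=17).
The complete sequence is V^5+ < Ti^4+ < Sc^3+ < Ca^2+ < K^+ < Cl^-. Sc^3+ sits at position 3.

3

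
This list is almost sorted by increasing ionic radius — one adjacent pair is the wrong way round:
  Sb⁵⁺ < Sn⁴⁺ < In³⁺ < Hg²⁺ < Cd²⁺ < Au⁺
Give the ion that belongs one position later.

Hg²⁺

Compare adjacent ions: both in group 12 with the same charge; Cd²⁺ (period 5) has the smaller radius — yet in this increasing list Hg²⁺ sits before Cd²⁺. Nothing else is reversed, so Hg²⁺ should move one place to the right.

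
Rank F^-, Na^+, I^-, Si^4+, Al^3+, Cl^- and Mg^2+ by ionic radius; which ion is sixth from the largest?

First list Z and electron count for each: Si^4+: 10 e⁻, Z=14, Al^3+: 10 e⁻, Z=13, Mg^2+: 10 e⁻, Z=12, Na^+: 10 e⁻, Z=11, F^-: 10 e⁻, Z=9, Cl^-: 18 e⁻, Z=17, I^-: 54 e⁻, Z=53. Si^4+ < Al^3+ (isoelectronic, higher Z=14 is smaller); Al^3+ < Mg^2+ (both 10 e⁻, Z=13>12); Mg^2+ < Na^+ (both 10 e⁻, Z=12>11); Na^+ < F^- (isoelectronic, higher Z=11 is smaller); F^- < Cl^- (same group, 1 shell fewer); Cl^- < I^- (same group, 2 shells fewer).
So the order is Si^4+ < Al^3+ < Mg^2+ < Na^+ < F^- < Cl^- < I^-; the 6th-largest ion is Al^3+.

Al^3+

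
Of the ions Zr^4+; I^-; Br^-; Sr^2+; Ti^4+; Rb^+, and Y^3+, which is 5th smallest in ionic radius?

First list Z and electron count for each: Ti^4+: 18 e⁻, Z=22, Zr^4+: 36 e⁻, Z=40, Y^3+: 36 e⁻, Z=39, Sr^2+: 36 e⁻, Z=38, Rb^+: 36 e⁻, Z=37, Br^-: 36 e⁻, Z=35, I^-: 54 e⁻, Z=53. Ti^4+ < Zr^4+ (same group, 1 shell fewer); Zr^4+ < Y^3+ (both 36 e⁻, Z=40>39); Y^3+ < Sr^2+ (isoelectronic, higher Z=39 is smaller); Sr^2+ < Rb^+ (both 36 e⁻, Z=38>37); Rb^+ < Br^- (both 36 e⁻, Z=37>35); Br^- < I^- (same group, 1 shell fewer).
Full ascending order: Ti^4+ < Zr^4+ < Y^3+ < Sr^2+ < Rb^+ < Br^- < I^-. Counting from the smallest, position 5 is Rb^+.

Rb^+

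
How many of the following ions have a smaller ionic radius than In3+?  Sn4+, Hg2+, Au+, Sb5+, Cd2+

2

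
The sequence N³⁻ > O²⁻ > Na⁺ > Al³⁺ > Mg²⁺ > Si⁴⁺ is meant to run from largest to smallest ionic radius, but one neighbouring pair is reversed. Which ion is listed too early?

Al³⁺

The pair Al³⁺, Mg²⁺ is the wrong way round — both have 10 electrons but Z(Al)=13 > Z(Mg)=12, so Al³⁺ should be the smaller of the two. All other adjacent pairs agree with periodic trends, so Al³⁺ is the misplaced ion.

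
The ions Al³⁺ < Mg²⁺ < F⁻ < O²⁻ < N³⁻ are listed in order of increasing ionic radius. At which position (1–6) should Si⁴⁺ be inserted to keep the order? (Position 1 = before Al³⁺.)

These species are isoelectronic with 10 electrons. The only difference is the number of protons: Si⁴⁺ (Z=14), Al³⁺ (Z=13), Mg²⁺ (Z=12), F⁻ (Z=9), O²⁻ (Z=8), N³⁻ (Z=7). The strongest nuclear pull (Si⁴⁺) gives the smallest ion.
Merged order: Si⁴⁺ < Al³⁺ < Mg²⁺ < F⁻ < O²⁻ < N³⁻ — Si⁴⁺ is number 1.

1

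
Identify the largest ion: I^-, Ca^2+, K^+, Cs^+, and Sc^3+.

I^-

First list Z and electron count for each: Sc^3+: 18 e⁻, Z=21, Ca^2+: 18 e⁻, Z=20, K^+: 18 e⁻, Z=19, Cs^+: 54 e⁻, Z=55, I^-: 54 e⁻, Z=53. Sc^3+ < Ca^2+ (isoelectronic, higher Z=21 is smaller); Ca^2+ < K^+ (isoelectronic, higher Z=20 is smaller); K^+ < Cs^+ (same group, period 4 vs 6); Cs^+ < I^- (isoelectronic, higher Z=55 is smaller).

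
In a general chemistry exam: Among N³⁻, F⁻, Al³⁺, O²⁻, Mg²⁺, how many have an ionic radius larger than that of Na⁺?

All of these have 10 electrons (isoelectronic). With the same electron cloud, the ion with the most protons pulls it in tightest. Nuclear charges: Al³⁺ (Z=13), Mg²⁺ (Z=12), Na⁺ (Z=11), F⁻ (Z=9), O²⁻ (Z=8), N³⁻ (Z=7). Highest Z is smallest.
Ordering all of them (including Na⁺) by radius gives Al³⁺ < Mg²⁺ < Na⁺ < F⁻ < O²⁻ < N³⁻. So 3 are larger.

3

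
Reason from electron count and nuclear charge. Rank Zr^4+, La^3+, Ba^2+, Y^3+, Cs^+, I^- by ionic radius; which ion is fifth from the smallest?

Cs^+

Tabulating Z and e⁻: Zr^4+ has 36 e⁻ (Z=40), Y^3+ has 36 e⁻ (Z=39), La^3+ has 54 e⁻ (Z=57), Ba^2+ has 54 e⁻ (Z=56), Cs^+ has 54 e⁻ (Z=55), I^- has 54 e⁻ (Z=53). Zr^4+ < Y^3+ (isoelectronic, higher Z=40 is smaller); Y^3+ < La^3+ (same group, period 5 vs 6); La^3+ < Ba^2+ (isoelectronic, higher Z=57 is smaller); Ba^2+ < Cs^+ (isoelectronic, higher Z=56 is smaller); Cs^+ < I^- (both 54 e⁻, Z=55>53).
That gives Zr^4+ < Y^3+ < La^3+ < Ba^2+ < Cs^+ < I^-. From the smallest end, number 5 is Cs^+.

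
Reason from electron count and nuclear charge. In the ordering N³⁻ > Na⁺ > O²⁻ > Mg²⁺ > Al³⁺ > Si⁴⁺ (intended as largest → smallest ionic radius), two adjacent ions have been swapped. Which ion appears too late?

Check each adjacent pair. Na⁺ and O²⁻ are reversed: both have 10 electrons but Z(Na)=11 > Z(O)=8, so Na⁺ should be the smaller of the two. No other neighbouring pair contradicts the periodic trends, so O²⁻ is the ion listed too late.

O²⁻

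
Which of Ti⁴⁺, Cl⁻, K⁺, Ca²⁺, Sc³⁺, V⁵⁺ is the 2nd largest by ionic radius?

K⁺

Isoelectronic series (18 e⁻ each). Size is set by nuclear charge: more protons means a smaller ion. V⁵⁺ (Z=23), Ti⁴⁺ (Z=22), Sc³⁺ (Z=21), Ca²⁺ (Z=20), K⁺ (Z=19), Cl⁻ (Z=17).
Ordering: V⁵⁺ < Ti⁴⁺ < Sc³⁺ < Ca²⁺ < K⁺ < Cl⁻. The 2nd largest is K⁺.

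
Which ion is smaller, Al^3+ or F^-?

Al^3+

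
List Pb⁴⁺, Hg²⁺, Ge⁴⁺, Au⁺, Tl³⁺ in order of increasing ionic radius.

First list Z and electron count for each: Ge⁴⁺ has 28 e⁻ (Z=32), Pb⁴⁺ has 78 e⁻ (Z=82), Tl³⁺ has 78 e⁻ (Z=81), Hg²⁺ has 78 e⁻ (Z=80), Au⁺ has 78 e⁻ (Z=79). Ge⁴⁺ < Pb⁴⁺ (same group, period 4 vs 6); Pb⁴⁺ < Tl³⁺ (both 78 e⁻, Z=82>81); Tl³⁺ < Hg²⁺ (both 78 e⁻, Z=81>80); Hg²⁺ < Au⁺ (both 78 e⁻, Z=80>79).

Ge⁴⁺ < Pb⁴⁺ < Tl³⁺ < Hg²⁺ < Au⁺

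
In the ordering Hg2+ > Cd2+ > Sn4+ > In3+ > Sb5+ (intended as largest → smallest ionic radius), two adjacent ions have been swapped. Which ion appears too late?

In3+

The pair Sn4+, In3+ is the wrong way round — Sn4+ and In3+ share 46 electrons; the higher nuclear charge on Sn (Z=50) contracts it more, so Sn4+ < In3+. All other adjacent pairs agree with periodic trends, so In3+ is the misplaced ion.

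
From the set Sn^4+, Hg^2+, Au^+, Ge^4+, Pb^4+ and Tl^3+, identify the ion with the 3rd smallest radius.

Pb^4+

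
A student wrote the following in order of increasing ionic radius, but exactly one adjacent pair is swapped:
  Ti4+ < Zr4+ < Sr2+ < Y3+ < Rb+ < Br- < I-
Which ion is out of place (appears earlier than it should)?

Check each adjacent pair. Sr2+ and Y3+ are reversed: Y3+ and Sr2+ share 36 electrons; the higher nuclear charge on Y (Z=39) contracts it more, so Y3+ < Sr2+. No other neighbouring pair contradicts the periodic trends, so Sr2+ is the ion listed too early.

Sr2+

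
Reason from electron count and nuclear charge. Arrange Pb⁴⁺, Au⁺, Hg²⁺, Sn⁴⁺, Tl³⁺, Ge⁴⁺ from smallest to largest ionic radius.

Ge⁴⁺ < Sn⁴⁺ < Pb⁴⁺ < Tl³⁺ < Hg²⁺ < Au⁺

Electron counts and nuclear charges: Ge⁴⁺ has 28 e⁻ (Z=32), Sn⁴⁺ has 46 e⁻ (Z=50), Pb⁴⁺ has 78 e⁻ (Z=82), Tl³⁺ has 78 e⁻ (Z=81), Hg²⁺ has 78 e⁻ (Z=80), Au⁺ has 78 e⁻ (Z=79). Ge⁴⁺ < Sn⁴⁺ (same group, 1 shell fewer); Sn⁴⁺ < Pb⁴⁺ (same group, 1 shell fewer); Pb⁴⁺ < Tl³⁺ (both 78 e⁻, Z=82>81); Tl³⁺ < Hg²⁺ (both 78 e⁻, Z=81>80); Hg²⁺ < Au⁺ (isoelectronic, higher Z=80 is smaller).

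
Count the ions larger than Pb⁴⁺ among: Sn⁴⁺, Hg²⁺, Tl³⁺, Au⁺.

3

Sn⁴⁺ has 46 e⁻ (Z=50), Pb⁴⁺ has 78 e⁻ (Z=82), Tl³⁺ has 78 e⁻ (Z=81), Hg²⁺ has 78 e⁻ (Z=80), Au⁺ has 78 e⁻ (Z=79). Sn⁴⁺ < Pb⁴⁺ (same group, period 5 vs 6); Pb⁴⁺ < Tl³⁺ (both 78 e⁻, Z=82>81); Tl³⁺ < Hg²⁺ (isoelectronic, higher Z=81 is smaller); Hg²⁺ < Au⁺ (both 78 e⁻, Z=80>79).
Relative to Pb⁴⁺, the ions that are larger are Tl³⁺, Hg²⁺, Au⁺. That's 3.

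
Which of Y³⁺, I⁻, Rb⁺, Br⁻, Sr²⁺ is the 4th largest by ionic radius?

Sr²⁺

Electron counts and nuclear charges: Y³⁺ (Z=39, 36 e⁻), Sr²⁺ (Z=38, 36 e⁻), Rb⁺ (Z=37, 36 e⁻), Br⁻ (Z=35, 36 e⁻), I⁻ (Z=53, 54 e⁻). Y³⁺ < Sr²⁺ (isoelectronic, higher Z=39 is smaller); Sr²⁺ < Rb⁺ (isoelectronic, higher Z=38 is smaller); Rb⁺ < Br⁻ (both 36 e⁻, Z=37>35); Br⁻ < I⁻ (same group, 1 shell fewer).
Full ascending order: Y³⁺ < Sr²⁺ < Rb⁺ < Br⁻ < I⁻. Counting from the largest, position 4 is Sr²⁺.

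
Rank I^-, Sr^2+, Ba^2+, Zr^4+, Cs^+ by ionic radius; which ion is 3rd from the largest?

Ba^2+

Tabulating Z and e⁻: Zr^4+ has 36 e⁻ (Z=40), Sr^2+ has 36 e⁻ (Z=38), Ba^2+ has 54 e⁻ (Z=56), Cs^+ has 54 e⁻ (Z=55), I^- has 54 e⁻ (Z=53). Zr^4+ < Sr^2+ (both 36 e⁻, Z=40>38); Sr^2+ < Ba^2+ (same group, period 5 vs 6); Ba^2+ < Cs^+ (both 54 e⁻, Z=56>55); Cs^+ < I^- (isoelectronic, higher Z=55 is smaller).
That gives Zr^4+ < Sr^2+ < Ba^2+ < Cs^+ < I^-. From the largest end, number 3 is Ba^2+.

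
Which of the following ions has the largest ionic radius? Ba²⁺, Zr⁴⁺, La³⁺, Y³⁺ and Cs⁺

Electron counts and nuclear charges: Zr⁴⁺ (Z=40, 36 e⁻), Y³⁺ (Z=39, 36 e⁻), La³⁺ (Z=57, 54 e⁻), Ba²⁺ (Z=56, 54 e⁻), Cs⁺ (Z=55, 54 e⁻). Zr⁴⁺ < Y³⁺ (isoelectronic, higher Z=40 is smaller); Y³⁺ < La³⁺ (same group, period 5 vs 6); La³⁺ < Ba²⁺ (isoelectronic, higher Z=57 is smaller); Ba²⁺ < Cs⁺ (isoelectronic, higher Z=56 is smaller).

Cs⁺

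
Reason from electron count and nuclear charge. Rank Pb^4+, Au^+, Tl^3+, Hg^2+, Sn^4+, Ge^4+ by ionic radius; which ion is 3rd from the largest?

First list Z and electron count for each: Ge^4+ has 28 e⁻ (Z=32), Sn^4+ has 46 e⁻ (Z=50), Pb^4+ has 78 e⁻ (Z=82), Tl^3+ has 78 e⁻ (Z=81), Hg^2+ has 78 e⁻ (Z=80), Au^+ has 78 e⁻ (Z=79). Ge^4+ < Sn^4+ (same group, period 4 vs 5); Sn^4+ < Pb^4+ (same group, period 5 vs 6); Pb^4+ < Tl^3+ (both 78 e⁻, Z=82>81); Tl^3+ < Hg^2+ (both 78 e⁻, Z=81>80); Hg^2+ < Au^+ (isoelectronic, higher Z=80 is smaller).
That gives Ge^4+ < Sn^4+ < Pb^4+ < Tl^3+ < Hg^2+ < Au^+. From the largest end, number 3 is Tl^3+.

Tl^3+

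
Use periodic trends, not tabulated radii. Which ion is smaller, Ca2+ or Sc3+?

These species are isoelectronic with 18 electrons. The only difference is the number of protons: Sc3+ (Z=21), Ca2+ (Z=20). The strongest nuclear pull (Sc3+) gives the smallest ion.

Sc3+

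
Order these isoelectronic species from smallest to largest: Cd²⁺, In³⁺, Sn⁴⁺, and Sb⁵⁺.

Sb⁵⁺ < Sn⁴⁺ < In³⁺ < Cd²⁺

These species are isoelectronic with 46 electrons. The only difference is the number of protons: Sb⁵⁺ (Z=51), Sn⁴⁺ (Z=50), In³⁺ (Z=49), Cd²⁺ (Z=48). The strongest nuclear pull (Sb⁵⁺) gives the smallest ion.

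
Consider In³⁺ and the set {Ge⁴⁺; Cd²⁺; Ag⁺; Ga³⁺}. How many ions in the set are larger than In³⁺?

2

Tabulating Z and e⁻: Ge⁴⁺ (Z=32, 28 e⁻), Ga³⁺ (Z=31, 28 e⁻), In³⁺ (Z=49, 46 e⁻), Cd²⁺ (Z=48, 46 e⁻), Ag⁺ (Z=47, 46 e⁻). Ge⁴⁺ < Ga³⁺ (isoelectronic, higher Z=32 is smaller); Ga³⁺ < In³⁺ (same group, 1 shell fewer); In³⁺ < Cd²⁺ (both 46 e⁻, Z=49>48); Cd²⁺ < Ag⁺ (both 46 e⁻, Z=48>47).
Relative to In³⁺, the ions that are larger are Cd²⁺, Ag⁺. So 2 are larger.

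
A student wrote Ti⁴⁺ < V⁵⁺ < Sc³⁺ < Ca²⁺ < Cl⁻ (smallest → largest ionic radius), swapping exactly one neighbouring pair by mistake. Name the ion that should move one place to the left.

V⁵⁺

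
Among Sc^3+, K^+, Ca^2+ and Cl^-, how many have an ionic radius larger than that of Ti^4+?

4

These species are isoelectronic with 18 electrons. The only difference is the number of protons: Ti^4+ (Z=22), Sc^3+ (Z=21), Ca^2+ (Z=20), K^+ (Z=19), Cl^- (Z=17). The strongest nuclear pull (Ti^4+) gives the smallest ion.
Overall: Ti^4+ < Sc^3+ < Ca^2+ < K^+ < Cl^-. Ti^4+ has 0 below it and 4 above. So 4 are larger.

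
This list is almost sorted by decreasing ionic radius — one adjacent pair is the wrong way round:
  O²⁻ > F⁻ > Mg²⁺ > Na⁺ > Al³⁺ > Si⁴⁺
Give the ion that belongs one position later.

Mg²⁺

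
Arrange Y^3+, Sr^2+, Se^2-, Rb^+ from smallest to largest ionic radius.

These species are isoelectronic with 36 electrons. The only difference is the number of protons: Y^3+ (Z=39), Sr^2+ (Z=38), Rb^+ (Z=37), Se^2- (Z=34). The strongest nuclear pull (Y^3+) gives the smallest ion.

Y^3+ < Sr^2+ < Rb^+ < Se^2-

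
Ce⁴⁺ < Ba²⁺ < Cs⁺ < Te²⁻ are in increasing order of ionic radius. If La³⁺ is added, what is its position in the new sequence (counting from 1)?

Each ion has 54 electrons. The ranking follows nuclear charge in reverse — greater Z gives a smaller radius. Ce⁴⁺ (Z=58), La³⁺ (Z=57), Ba²⁺ (Z=56), Cs⁺ (Z=55), Te²⁻ (Z=52).
The complete sequence is Ce⁴⁺ < La³⁺ < Ba²⁺ < Cs⁺ < Te²⁻. La³⁺ sits at position 2.

2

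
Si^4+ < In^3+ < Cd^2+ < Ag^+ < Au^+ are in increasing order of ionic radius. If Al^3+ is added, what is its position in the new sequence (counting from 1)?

First list Z and electron count for each: Si^4+: 10 e⁻, Z=14, Al^3+: 10 e⁻, Z=13, In^3+: 46 e⁻, Z=49, Cd^2+: 46 e⁻, Z=48, Ag^+: 46 e⁻, Z=47, Au^+: 78 e⁻, Z=79. Si^4+ < Al^3+ (both 10 e⁻, Z=14>13); Al^3+ < In^3+ (same group, period 3 vs 5); In^3+ < Cd^2+ (isoelectronic, higher Z=49 is smaller); Cd^2+ < Ag^+ (both 46 e⁻, Z=48>47); Ag^+ < Au^+ (same group, period 5 vs 6).
With Al^3+ included the full order is Si^4+ < Al^3+ < In^3+ < Cd^2+ < Ag^+ < Au^+, so it takes position 2.

2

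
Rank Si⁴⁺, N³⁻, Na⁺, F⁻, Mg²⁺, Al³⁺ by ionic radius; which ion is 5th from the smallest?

F⁻

All of these have 10 electrons (isoelectronic). With the same electron cloud, the ion with the most protons pulls it in tightest. Nuclear charges: Si⁴⁺ (Z=14), Al³⁺ (Z=13), Mg²⁺ (Z=12), Na⁺ (Z=11), F⁻ (Z=9), N³⁻ (Z=7). Highest Z is smallest.
That gives Si⁴⁺ < Al³⁺ < Mg²⁺ < Na⁺ < F⁻ < N³⁻. From the smallest end, number 5 is F⁻.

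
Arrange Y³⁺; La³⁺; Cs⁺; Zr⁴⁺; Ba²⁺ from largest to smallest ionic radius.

Electron counts and nuclear charges: Zr⁴⁺: 36 e⁻, Z=40, Y³⁺: 36 e⁻, Z=39, La³⁺: 54 e⁻, Z=57, Ba²⁺: 54 e⁻, Z=56, Cs⁺: 54 e⁻, Z=55. Zr⁴⁺ < Y³⁺ (isoelectronic, higher Z=40 is smaller); Y³⁺ < La³⁺ (same group, 1 shell fewer); La³⁺ < Ba²⁺ (isoelectronic, higher Z=57 is smaller); Ba²⁺ < Cs⁺ (both 54 e⁻, Z=56>55).

Cs⁺ > Ba²⁺ > La³⁺ > Y³⁺ > Zr⁴⁺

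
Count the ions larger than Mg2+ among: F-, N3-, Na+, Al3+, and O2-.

Each ion has 10 electrons. The ranking follows nuclear charge in reverse — greater Z gives a smaller radius. Al3+ (Z=13), Mg2+ (Z=12), Na+ (Z=11), F- (Z=9), O2- (Z=8), N3- (Z=7).
Ordering all of them (including Mg2+) by radius gives Al3+ < Mg2+ < Na+ < F- < O2- < N3-. That's 4.

4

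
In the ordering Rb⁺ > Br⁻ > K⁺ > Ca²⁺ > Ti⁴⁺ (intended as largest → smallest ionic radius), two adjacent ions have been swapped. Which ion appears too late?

Check each adjacent pair. Rb⁺ and Br⁻ are reversed: Rb⁺ and Br⁻ share 36 electrons; the higher nuclear charge on Rb (Z=37) contracts it more, so Rb⁺ < Br⁻. No other neighbouring pair contradicts the periodic trends, so Br⁻ is the ion listed too late.

Br⁻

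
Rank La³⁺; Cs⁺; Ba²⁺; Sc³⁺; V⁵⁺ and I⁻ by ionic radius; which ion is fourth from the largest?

La³⁺

V⁵⁺: 18 e⁻, Z=23, Sc³⁺: 18 e⁻, Z=21, La³⁺: 54 e⁻, Z=57, Ba²⁺: 54 e⁻, Z=56, Cs⁺: 54 e⁻, Z=55, I⁻: 54 e⁻, Z=53. V⁵⁺ < Sc³⁺ (both 18 e⁻, Z=23>21); Sc³⁺ < La³⁺ (same group, period 4 vs 6); La³⁺ < Ba²⁺ (isoelectronic, higher Z=57 is smaller); Ba²⁺ < Cs⁺ (both 54 e⁻, Z=56>55); Cs⁺ < I⁻ (both 54 e⁻, Z=55>53).
That gives V⁵⁺ < Sc³⁺ < La³⁺ < Ba²⁺ < Cs⁺ < I⁻. From the largest end, number 4 is La³⁺.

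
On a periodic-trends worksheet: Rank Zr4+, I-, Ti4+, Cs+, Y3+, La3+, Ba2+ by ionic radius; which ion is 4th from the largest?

Electron counts and nuclear charges: Ti4+ has 18 e⁻ (Z=22), Zr4+ has 36 e⁻ (Z=40), Y3+ has 36 e⁻ (Z=39), La3+ has 54 e⁻ (Z=57), Ba2+ has 54 e⁻ (Z=56), Cs+ has 54 e⁻ (Z=55), I- has 54 e⁻ (Z=53). Ti4+ < Zr4+ (same group, period 4 vs 5); Zr4+ < Y3+ (isoelectronic, higher Z=40 is smaller); Y3+ < La3+ (same group, 1 shell fewer); La3+ < Ba2+ (both 54 e⁻, Z=57>56); Ba2+ < Cs+ (both 54 e⁻, Z=56>55); Cs+ < I- (both 54 e⁻, Z=55>53).
Full ascending order: Ti4+ < Zr4+ < Y3+ < La3+ < Ba2+ < Cs+ < I-. Counting from the largest, position 4 is La3+.

La3+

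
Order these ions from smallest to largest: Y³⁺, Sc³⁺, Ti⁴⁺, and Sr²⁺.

Ti⁴⁺ < Sc³⁺ < Y³⁺ < Sr²⁺

First list Z and electron count for each: Ti⁴⁺ has 18 e⁻ (Z=22), Sc³⁺ has 18 e⁻ (Z=21), Y³⁺ has 36 e⁻ (Z=39), Sr²⁺ has 36 e⁻ (Z=38). Ti⁴⁺ < Sc³⁺ (isoelectronic, higher Z=22 is smaller); Sc³⁺ < Y³⁺ (same group, 1 shell fewer); Y³⁺ < Sr²⁺ (both 36 e⁻, Z=39>38).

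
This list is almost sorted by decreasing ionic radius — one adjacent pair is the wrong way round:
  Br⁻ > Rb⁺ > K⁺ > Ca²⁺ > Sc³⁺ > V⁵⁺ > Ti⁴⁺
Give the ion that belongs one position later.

Compare adjacent ions: V⁵⁺ and Ti⁴⁺ share 18 electrons; the higher nuclear charge on V (Z=23) contracts it more, so V⁵⁺ < Ti⁴⁺ — yet in this decreasing list V⁵⁺ sits before Ti⁴⁺. Nothing else is reversed, so V⁵⁺ should move one place to the right.

V⁵⁺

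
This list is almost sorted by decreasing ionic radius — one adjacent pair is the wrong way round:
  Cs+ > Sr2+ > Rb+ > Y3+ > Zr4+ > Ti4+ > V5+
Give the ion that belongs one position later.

Sr2+

Check each adjacent pair. Sr2+ and Rb+ are reversed: Sr2+ and Rb+ share 36 electrons; the higher nuclear charge on Sr (Z=38) contracts it more, so Sr2+ < Rb+. No other neighbouring pair contradicts the periodic trends, so Sr2+ is the ion listed too early.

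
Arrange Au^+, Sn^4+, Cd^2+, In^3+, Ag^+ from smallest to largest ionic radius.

Electron counts and nuclear charges: Sn^4+: 46 e⁻, Z=50, In^3+: 46 e⁻, Z=49, Cd^2+: 46 e⁻, Z=48, Ag^+: 46 e⁻, Z=47, Au^+: 78 e⁻, Z=79. Sn^4+ < In^3+ (isoelectronic, higher Z=50 is smaller); In^3+ < Cd^2+ (both 46 e⁻, Z=49>48); Cd^2+ < Ag^+ (both 46 e⁻, Z=48>47); Ag^+ < Au^+ (same group, 1 shell fewer).

Sn^4+ < In^3+ < Cd^2+ < Ag^+ < Au^+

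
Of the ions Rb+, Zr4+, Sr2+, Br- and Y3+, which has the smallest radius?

Isoelectronic series (36 e⁻ each). Size is set by nuclear charge: more protons means a smaller ion. Zr4+ (Z=40), Y3+ (Z=39), Sr2+ (Z=38), Rb+ (Z=37), Br- (Z=35).

Zr4+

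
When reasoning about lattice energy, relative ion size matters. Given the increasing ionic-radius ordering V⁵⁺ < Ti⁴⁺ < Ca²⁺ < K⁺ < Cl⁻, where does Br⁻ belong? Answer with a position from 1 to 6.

6

Tabulating Z and e⁻: V⁵⁺ (Z=23, 18 e⁻), Ti⁴⁺ (Z=22, 18 e⁻), Ca²⁺ (Z=20, 18 e⁻), K⁺ (Z=19, 18 e⁻), Cl⁻ (Z=17, 18 e⁻), Br⁻ (Z=35, 36 e⁻). V⁵⁺ < Ti⁴⁺ (isoelectronic, higher Z=23 is smaller); Ti⁴⁺ < Ca²⁺ (isoelectronic, higher Z=22 is smaller); Ca²⁺ < K⁺ (isoelectronic, higher Z=20 is smaller); K⁺ < Cl⁻ (both 18 e⁻, Z=19>17); Cl⁻ < Br⁻ (same group, period 3 vs 4).
Merged order: V⁵⁺ < Ti⁴⁺ < Ca²⁺ < K⁺ < Cl⁻ < Br⁻ — Br⁻ is number 6.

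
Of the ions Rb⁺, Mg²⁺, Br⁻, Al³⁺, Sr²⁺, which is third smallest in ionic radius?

Sr²⁺

Al³⁺ has 10 e⁻ (Z=13), Mg²⁺ has 10 e⁻ (Z=12), Sr²⁺ has 36 e⁻ (Z=38), Rb⁺ has 36 e⁻ (Z=37), Br⁻ has 36 e⁻ (Z=35). Al³⁺ < Mg²⁺ (isoelectronic, higher Z=13 is smaller); Mg²⁺ < Sr²⁺ (same group, 2 shells fewer); Sr²⁺ < Rb⁺ (isoelectronic, higher Z=38 is smaller); Rb⁺ < Br⁻ (both 36 e⁻, Z=37>35).
So the order is Al³⁺ < Mg²⁺ < Sr²⁺ < Rb⁺ < Br⁻; the 3rd-smallest ion is Sr²⁺.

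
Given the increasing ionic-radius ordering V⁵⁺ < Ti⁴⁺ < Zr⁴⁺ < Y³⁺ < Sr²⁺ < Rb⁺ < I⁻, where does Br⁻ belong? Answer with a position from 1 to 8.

Tabulating Z and e⁻: V⁵⁺ (Z=23, 18 e⁻), Ti⁴⁺ (Z=22, 18 e⁻), Zr⁴⁺ (Z=40, 36 e⁻), Y³⁺ (Z=39, 36 e⁻), Sr²⁺ (Z=38, 36 e⁻), Rb⁺ (Z=37, 36 e⁻), Br⁻ (Z=35, 36 e⁻), I⁻ (Z=53, 54 e⁻). V⁵⁺ < Ti⁴⁺ (both 18 e⁻, Z=23>22); Ti⁴⁺ < Zr⁴⁺ (same group, 1 shell fewer); Zr⁴⁺ < Y³⁺ (both 36 e⁻, Z=40>39); Y³⁺ < Sr²⁺ (isoelectronic, higher Z=39 is smaller); Sr²⁺ < Rb⁺ (isoelectronic, higher Z=38 is smaller); Rb⁺ < Br⁻ (isoelectronic, higher Z=37 is smaller); Br⁻ < I⁻ (same group, 1 shell fewer).
Putting Br⁻ in gives V⁵⁺ < Ti⁴⁺ < Zr⁴⁺ < Y³⁺ < Sr²⁺ < Rb⁺ < Br⁻ < I⁻; it lands at slot 7.

7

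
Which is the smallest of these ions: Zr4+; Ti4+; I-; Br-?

Ti4+ has 18 e⁻ (Z=22), Zr4+ has 36 e⁻ (Z=40), Br- has 36 e⁻ (Z=35), I- has 54 e⁻ (Z=53). Ti4+ < Zr4+ (same group, 1 shell fewer); Zr4+ < Br- (both 36 e⁻, Z=40>35); Br- < I- (same group, 1 shell fewer).

Ti4+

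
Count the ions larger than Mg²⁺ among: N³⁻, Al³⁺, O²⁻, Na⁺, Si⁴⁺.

3

All of these have 10 electrons (isoelectronic). With the same electron cloud, the ion with the most protons pulls it in tightest. Nuclear charges: Si⁴⁺ (Z=14), Al³⁺ (Z=13), Mg²⁺ (Z=12), Na⁺ (Z=11), O²⁻ (Z=8), N³⁻ (Z=7). Highest Z is smallest.
Ordering all of them (including Mg²⁺) by radius gives Si⁴⁺ < Al³⁺ < Mg²⁺ < Na⁺ < O²⁻ < N³⁻. Count: 3.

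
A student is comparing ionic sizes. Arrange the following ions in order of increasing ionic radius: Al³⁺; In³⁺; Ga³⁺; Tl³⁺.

Al³⁺ < Ga³⁺ < In³⁺ < Tl³⁺

All are in the same group with charge +3. Radius grows down the group as n (the outermost shell) increases.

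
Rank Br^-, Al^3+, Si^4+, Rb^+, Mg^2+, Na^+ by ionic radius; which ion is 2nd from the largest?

Rb^+

First list Z and electron count for each: Si^4+ has 10 e⁻ (Z=14), Al^3+ has 10 e⁻ (Z=13), Mg^2+ has 10 e⁻ (Z=12), Na^+ has 10 e⁻ (Z=11), Rb^+ has 36 e⁻ (Z=37), Br^- has 36 e⁻ (Z=35). Si^4+ < Al^3+ (both 10 e⁻, Z=14>13); Al^3+ < Mg^2+ (isoelectronic, higher Z=13 is smaller); Mg^2+ < Na^+ (both 10 e⁻, Z=12>11); Na^+ < Rb^+ (same group, period 3 vs 5); Rb^+ < Br^- (both 36 e⁻, Z=37>35).
Full ascending order: Si^4+ < Al^3+ < Mg^2+ < Na^+ < Rb^+ < Br^-. Counting from the largest, position 2 is Rb^+.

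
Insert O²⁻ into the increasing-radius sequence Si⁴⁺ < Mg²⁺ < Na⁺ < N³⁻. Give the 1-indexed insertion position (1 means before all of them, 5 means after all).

4

Isoelectronic series (10 e⁻ each). Size is set by nuclear charge: more protons means a smaller ion. Si⁴⁺ (Z=14), Mg²⁺ (Z=12), Na⁺ (Z=11), O²⁻ (Z=8), N³⁻ (Z=7).
The complete sequence is Si⁴⁺ < Mg²⁺ < Na⁺ < O²⁻ < N³⁻. O²⁻ sits at position 4.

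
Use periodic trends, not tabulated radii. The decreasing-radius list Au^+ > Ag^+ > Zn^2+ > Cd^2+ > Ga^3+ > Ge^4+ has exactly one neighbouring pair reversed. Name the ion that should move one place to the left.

Cd^2+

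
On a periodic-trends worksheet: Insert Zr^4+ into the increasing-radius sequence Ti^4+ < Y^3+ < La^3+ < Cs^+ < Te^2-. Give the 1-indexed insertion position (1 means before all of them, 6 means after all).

First list Z and electron count for each: Ti^4+ has 18 e⁻ (Z=22), Zr^4+ has 36 e⁻ (Z=40), Y^3+ has 36 e⁻ (Z=39), La^3+ has 54 e⁻ (Z=57), Cs^+ has 54 e⁻ (Z=55), Te^2- has 54 e⁻ (Z=52). Ti^4+ < Zr^4+ (same group, 1 shell fewer); Zr^4+ < Y^3+ (isoelectronic, higher Z=40 is smaller); Y^3+ < La^3+ (same group, period 5 vs 6); La^3+ < Cs^+ (both 54 e⁻, Z=57>55); Cs^+ < Te^2- (both 54 e⁻, Z=55>52).
Merged order: Ti^4+ < Zr^4+ < Y^3+ < La^3+ < Cs^+ < Te^2- — Zr^4+ is number 2.

2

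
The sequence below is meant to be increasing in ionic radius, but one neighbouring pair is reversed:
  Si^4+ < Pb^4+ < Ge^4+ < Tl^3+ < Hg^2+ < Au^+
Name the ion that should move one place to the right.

Pb^4+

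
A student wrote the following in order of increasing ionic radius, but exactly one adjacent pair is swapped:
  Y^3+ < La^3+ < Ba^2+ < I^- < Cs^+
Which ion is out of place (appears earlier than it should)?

Compare adjacent ions: they are isoelectronic (54 e⁻) and Cs has more protons than I (55 vs 53), making Cs^+ smaller — yet in this increasing list I^- sits before Cs^+. Nothing else is reversed, so I^- should move one place to the right.

I^-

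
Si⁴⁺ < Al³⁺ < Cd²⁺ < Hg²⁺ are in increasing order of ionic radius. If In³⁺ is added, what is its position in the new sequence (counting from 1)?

Electron counts and nuclear charges: Si⁴⁺ has 10 e⁻ (Z=14), Al³⁺ has 10 e⁻ (Z=13), In³⁺ has 46 e⁻ (Z=49), Cd²⁺ has 46 e⁻ (Z=48), Hg²⁺ has 78 e⁻ (Z=80). Si⁴⁺ < Al³⁺ (isoelectronic, higher Z=14 is smaller); Al³⁺ < In³⁺ (same group, period 3 vs 5); In³⁺ < Cd²⁺ (both 46 e⁻, Z=49>48); Cd²⁺ < Hg²⁺ (same group, 1 shell fewer).
Merged order: Si⁴⁺ < Al³⁺ < In³⁺ < Cd²⁺ < Hg²⁺ — In³⁺ is number 3.

3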